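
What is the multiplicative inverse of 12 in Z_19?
8

Using Extended Euclidean Algorithm:
gcd(12, 19) = 1
Bezout coefficients: 12 × 8 + 19 × -5 = 1
So 12 × 8 ≡ 1 (mod 19)
The inverse is 8 mod 19 = 8
Verification: 12 × 8 = 96 = 5 × 19 + 1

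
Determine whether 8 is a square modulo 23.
By Euler's criterion: 8^{11} ≡ 1 (mod 23). Since this equals 1, 8 is a QR.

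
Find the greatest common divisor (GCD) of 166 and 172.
2

Using the Euclidean algorithm:
166 = 0 × 172 + 166
172 = 1 × 166 + 6
166 = 27 × 6 + 4
6 = 1 × 4 + 2
4 = 2 × 2 + 0

GCD(166, 172) = 2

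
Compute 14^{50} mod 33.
1

Using successive squaring:
Binary expansion of 50: 110010
Powers of 14 mod 33 (each is the square of the previous):
  14^1 ≡ 14 (mod 33)
  14^2 ≡ 14² = 196 ≡ 31 (mod 33)
  14^4 ≡ 31² = 961 ≡ 4 (mod 33)
  14^8 ≡ 4² = 16 ≡ 16 (mod 33)
  14^16 ≡ 16² = 256 ≡ 25 (mod 33)
  14^32 ≡ 25² = 625 ≡ 31 (mod 33)
50 = 32 + 16 + 2, so 14^50 = 14^32 × 14^16 × 14^2 ≡ 31 × 25 × 31 (mod 33)
Multiplying step by step:
  31 × 25 = 775 ≡ 16 (mod 33)
  16 × 31 = 496 ≡ 1 (mod 33)
Result: 14^50 ≡ 1 (mod 33)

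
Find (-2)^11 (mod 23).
Using repeated squaring. (-2) ≡ 21 (mod 23). 11 = 8 + 2 + 1 (binary 1011). Repeated squaring mod 23: 21^1 ≡ 21; 21^2 ≡ 21² = 441 ≡ 4; 21^4 ≡ 4² = 16 ≡ 16; 21^8 ≡ 16² = 256 ≡ 3. Multiply: (-2)^11 ≡ 21^8 × 21^2 × 21^1 ≡ 3 × 4 × 21 (mod 23): 3 × 4 = 12 ≡ 12; 12 × 21 = 252 ≡ 22. So (-2)^11 ≡ 22 (mod 23).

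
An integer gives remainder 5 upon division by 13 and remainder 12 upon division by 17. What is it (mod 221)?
M = 13 × 17 = 221. M₁ = 17, y₁ ≡ 10 (mod 13). M₂ = 13, y₂ ≡ 4 (mod 17). k = 5×17×10 + 12×13×4 ≡ 148 (mod 221). The smallest positive such number is 148.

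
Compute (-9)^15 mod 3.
Using repeated squaring. (-9) ≡ 0 (mod 3). 15 = 8 + 4 + 2 + 1 (binary 1111). Repeated squaring mod 3: 0^1 ≡ 0; 0^2 ≡ 0² = 0 ≡ 0; 0^4 ≡ 0² = 0 ≡ 0; 0^8 ≡ 0² = 0 ≡ 0. Multiply: (-9)^15 ≡ 0^8 × 0^4 × 0^2 × 0^1 ≡ 0 × 0 × 0 × 0 (mod 3): 0 × 0 = 0 ≡ 0; 0 × 0 = 0 ≡ 0; 0 × 0 = 0 ≡ 0. So (-9)^15 ≡ 0 (mod 3).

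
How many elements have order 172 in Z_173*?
Number of primitive roots mod 173 = φ(172) = 84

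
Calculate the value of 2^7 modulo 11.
7 = 4 + 2 + 1 (binary 111). Repeated squaring mod 11: 2^1 ≡ 2; 2^2 ≡ 2² = 4 ≡ 4; 2^4 ≡ 4² = 16 ≡ 5. Multiply: 2^7 = 2^4 × 2^2 × 2^1 ≡ 5 × 4 × 2 (mod 11): 5 × 4 = 20 ≡ 9; 9 × 2 = 18 ≡ 7. So 2^7 ≡ 7 (mod 11).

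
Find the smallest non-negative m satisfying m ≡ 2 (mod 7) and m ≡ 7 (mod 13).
M = 7 × 13 = 91. M₁ = 13, y₁ ≡ 6 (mod 7). M₂ = 7, y₂ ≡ 2 (mod 13). m = 2×13×6 + 7×7×2 ≡ 72 (mod 91)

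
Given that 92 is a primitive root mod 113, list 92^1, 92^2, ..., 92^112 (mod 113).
g^1, g^2, ..., g^{112} mod 113: {92, 102, 5, 8, 58, 25, 40, 64, 12, 87, 94, 60, 96, 18, 74, 28, 90, 31, 27, 111, 42, 22, 103, 97, 110, 63, 33, 98, 89, 52, 38, 106, 34, 77, 78, 57, 46, 51, 59, 4, 29, 69, 20, 32, 6, 100, 47, 30, 48, 9, 37, 14, 45, 72, 70, 112, 21, 11, 108, 105, 55, 88, 73, 49, 101, 26, 19, 53, 17, 95, 39, 85, 23, 82, 86, 2, 71, 91, 10, 16, 3, 50, 80, 15, 24, 61, 75, 7, 79, 36, 35, 56, 67, 62, 54, 109, 84, 44, 93, 81, 107, 13, 66, 83, 65, 104, 76, 99, 68, 41, 43, 1}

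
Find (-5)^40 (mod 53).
Using repeated squaring. (-5) ≡ 48 (mod 53). 40 = 32 + 8 (binary 101000). Repeated squaring mod 53: 48^1 ≡ 48; 48^2 ≡ 48² = 2304 ≡ 25; 48^4 ≡ 25² = 625 ≡ 42; 48^8 ≡ 42² = 1764 ≡ 15; 48^16 ≡ 15² = 225 ≡ 13; 48^32 ≡ 13² = 169 ≡ 10. Multiply: (-5)^40 ≡ 48^32 × 48^8 ≡ 10 × 15 (mod 53): 10 × 15 = 150 ≡ 44. So (-5)^40 ≡ 44 (mod 53).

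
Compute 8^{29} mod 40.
8

Using successive squaring:
Binary expansion of 29: 11101
Powers of 8 mod 40 (each is the square of the previous):
  8^1 ≡ 8 (mod 40)
  8^2 ≡ 8² = 64 ≡ 24 (mod 40)
  8^4 ≡ 24² = 576 ≡ 16 (mod 40)
  8^8 ≡ 16² = 256 ≡ 16 (mod 40)
  8^16 ≡ 16² = 256 ≡ 16 (mod 40)
29 = 16 + 8 + 4 + 1, so 8^29 = 8^16 × 8^8 × 8^4 × 8^1 ≡ 16 × 16 × 16 × 8 (mod 40)
Multiplying step by step:
  16 × 16 = 256 ≡ 16 (mod 40)
  16 × 16 = 256 ≡ 16 (mod 40)
  16 × 8 = 128 ≡ 8 (mod 40)
Result: 8^29 ≡ 8 (mod 40)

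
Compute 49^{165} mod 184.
1

Using successive squaring:
Binary expansion of 165: 10100101
Powers of 49 mod 184 (each is the square of the previous):
  49^1 ≡ 49 (mod 184)
  49^2 ≡ 49² = 2401 ≡ 9 (mod 184)
  49^4 ≡ 9² = 81 ≡ 81 (mod 184)
  49^8 ≡ 81² = 6561 ≡ 121 (mod 184)
  49^16 ≡ 121² = 14641 ≡ 105 (mod 184)
  49^32 ≡ 105² = 11025 ≡ 169 (mod 184)
  49^64 ≡ 169² = 28561 ≡ 41 (mod 184)
  49^128 ≡ 41² = 1681 ≡ 25 (mod 184)
165 = 128 + 32 + 4 + 1, so 49^165 = 49^128 × 49^32 × 49^4 × 49^1 ≡ 25 × 169 × 81 × 49 (mod 184)
Multiplying step by step:
  25 × 169 = 4225 ≡ 177 (mod 184)
  177 × 81 = 14337 ≡ 169 (mod 184)
  169 × 49 = 8281 ≡ 1 (mod 184)
Result: 49^165 ≡ 1 (mod 184)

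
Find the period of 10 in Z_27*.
Powers of 10 mod 27: 10^1≡10, 10^2≡19, 10^3≡1. Order = 3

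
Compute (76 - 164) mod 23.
4

(76 - 164) = -88
-88 mod 23 = 4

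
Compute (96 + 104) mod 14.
4

(96 + 104) = 200
200 mod 14 = 4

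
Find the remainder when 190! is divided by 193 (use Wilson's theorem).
(192)! = (190)! × (191) × (192) ≡ -1 (mod 193). So (190)! ≡ -1 × [(192)(191)]^(-1) ≡ 96 (mod 193)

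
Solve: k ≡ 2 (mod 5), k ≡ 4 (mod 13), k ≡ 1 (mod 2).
M = 5 × 13 × 2 = 130. M₁ = 26, y₁ ≡ 1 (mod 5). M₂ = 10, y₂ ≡ 4 (mod 13). M₃ = 65, y₃ ≡ 1 (mod 2). k = 2×26×1 + 4×10×4 + 1×65×1 ≡ 17 (mod 130)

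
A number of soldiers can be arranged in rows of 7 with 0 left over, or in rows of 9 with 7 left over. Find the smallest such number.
M = 7 × 9 = 63. M₁ = 9, y₁ ≡ 4 (mod 7). M₂ = 7, y₂ ≡ 4 (mod 9). k = 0×9×4 + 7×7×4 ≡ 7 (mod 63). The smallest positive such number is 7.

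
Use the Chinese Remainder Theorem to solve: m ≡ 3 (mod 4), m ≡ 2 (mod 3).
M = 4 × 3 = 12. M₁ = 3, y₁ ≡ 3 (mod 4). M₂ = 4, y₂ ≡ 1 (mod 3). m = 3×3×3 + 2×4×1 ≡ 11 (mod 12)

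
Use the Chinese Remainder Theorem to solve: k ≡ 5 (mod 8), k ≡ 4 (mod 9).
M = 8 × 9 = 72. M₁ = 9, y₁ ≡ 1 (mod 8). M₂ = 8, y₂ ≡ 8 (mod 9). k = 5×9×1 + 4×8×8 ≡ 13 (mod 72)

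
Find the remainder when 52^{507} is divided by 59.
By Fermat: 52^{58} ≡ 1 (mod 59). 507 = 8×58 + 43. So 52^{507} ≡ 52^{43} ≡ 31 (mod 59)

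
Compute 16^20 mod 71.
Using repeated squaring. 20 = 16 + 4 (binary 10100). Repeated squaring mod 71: 16^1 ≡ 16; 16^2 ≡ 16² = 256 ≡ 43; 16^4 ≡ 43² = 1849 ≡ 3; 16^8 ≡ 3² = 9 ≡ 9; 16^16 ≡ 9² = 81 ≡ 10. Multiply: 16^20 = 16^16 × 16^4 ≡ 10 × 3 (mod 71): 10 × 3 = 30 ≡ 30. So 16^20 ≡ 30 (mod 71).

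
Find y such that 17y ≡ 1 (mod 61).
17^(-1) ≡ 18 (mod 61). Verification: 17 × 18 = 306 ≡ 1 (mod 61)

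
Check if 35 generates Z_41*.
p - 1 = 40 has prime divisors 2, 5. Check 35^(40/q) mod 41 for each: 35^(40/2) = 35^20 ≡ 40, 35^(40/5) = 35^8 ≡ 10 (mod 41). None of these is 1, so 35 has order 40 = φ(41), so it is a primitive root mod 41.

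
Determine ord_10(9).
Powers of 9 mod 10: 9^1≡9, 9^2≡1. Order = 2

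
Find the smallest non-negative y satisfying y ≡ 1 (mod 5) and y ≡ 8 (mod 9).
M = 5 × 9 = 45. M₁ = 9, y₁ ≡ 4 (mod 5). M₂ = 5, y₂ ≡ 2 (mod 9). y = 1×9×4 + 8×5×2 ≡ 26 (mod 45)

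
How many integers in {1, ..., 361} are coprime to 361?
342

Prime factorization: 361 = 19^2
Using the formula φ(n) = n × Π(1 - 1/p) for each prime factor p:
φ(361) = 361 × (1 - 1/19)
φ(361) = 342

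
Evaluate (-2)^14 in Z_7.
Using Fermat: (-2)^{6} ≡ 1 (mod 7). 14 ≡ 2 (mod 6). So (-2)^{14} ≡ (-2)^{2} ≡ 4 (mod 7)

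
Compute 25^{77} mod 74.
67

Using successive squaring:
Binary expansion of 77: 1001101
Powers of 25 mod 74 (each is the square of the previous):
  25^1 ≡ 25 (mod 74)
  25^2 ≡ 25² = 625 ≡ 33 (mod 74)
  25^4 ≡ 33² = 1089 ≡ 53 (mod 74)
  25^8 ≡ 53² = 2809 ≡ 71 (mod 74)
  25^16 ≡ 71² = 5041 ≡ 9 (mod 74)
  25^32 ≡ 9² = 81 ≡ 7 (mod 74)
  25^64 ≡ 7² = 49 ≡ 49 (mod 74)
77 = 64 + 8 + 4 + 1, so 25^77 = 25^64 × 25^8 × 25^4 × 25^1 ≡ 49 × 71 × 53 × 25 (mod 74)
Multiplying step by step:
  49 × 71 = 3479 ≡ 1 (mod 74)
  1 × 53 = 53 ≡ 53 (mod 74)
  53 × 25 = 1325 ≡ 67 (mod 74)
Result: 25^77 ≡ 67 (mod 74)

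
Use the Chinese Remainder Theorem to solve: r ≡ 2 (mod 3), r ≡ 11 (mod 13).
M = 3 × 13 = 39. M₁ = 13, y₁ ≡ 1 (mod 3). M₂ = 3, y₂ ≡ 9 (mod 13). r = 2×13×1 + 11×3×9 ≡ 11 (mod 39)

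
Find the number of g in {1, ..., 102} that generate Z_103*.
Number of primitive roots mod 103 = φ(102) = 32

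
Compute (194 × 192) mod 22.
2

(194 × 192) = 37248
37248 mod 22 = 2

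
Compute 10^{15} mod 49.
6

Using successive squaring:
Binary expansion of 15: 1111
Powers of 10 mod 49 (each is the square of the previous):
  10^1 ≡ 10 (mod 49)
  10^2 ≡ 10² = 100 ≡ 2 (mod 49)
  10^4 ≡ 2² = 4 ≡ 4 (mod 49)
  10^8 ≡ 4² = 16 ≡ 16 (mod 49)
15 = 8 + 4 + 2 + 1, so 10^15 = 10^8 × 10^4 × 10^2 × 10^1 ≡ 16 × 4 × 2 × 10 (mod 49)
Multiplying step by step:
  16 × 4 = 64 ≡ 15 (mod 49)
  15 × 2 = 30 ≡ 30 (mod 49)
  30 × 10 = 300 ≡ 6 (mod 49)
Result: 10^15 ≡ 6 (mod 49)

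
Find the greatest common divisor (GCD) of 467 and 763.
1

Using the Euclidean algorithm:
467 = 0 × 763 + 467
763 = 1 × 467 + 296
467 = 1 × 296 + 171
296 = 1 × 171 + 125
171 = 1 × 125 + 46
125 = 2 × 46 + 33
46 = 1 × 33 + 13
33 = 2 × 13 + 7
13 = 1 × 7 + 6
7 = 1 × 6 + 1
6 = 6 × 1 + 0

GCD(467, 763) = 1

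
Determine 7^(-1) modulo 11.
7^(-1) ≡ 8 (mod 11). Verification: 7 × 8 = 56 ≡ 1 (mod 11)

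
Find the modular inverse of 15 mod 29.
15^(-1) ≡ 2 (mod 29). Verification: 15 × 2 = 30 ≡ 1 (mod 29)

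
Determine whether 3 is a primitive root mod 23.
p - 1 = 22 has prime divisors 2, 11. Check 3^(22/q) mod 23 for each: 3^(22/2) = 3^11 ≡ 1, 3^(22/11) = 3^2 ≡ 9 (mod 23). Since 3^11 ≡ 1 (mod 23), the order of 3 divides 11 (in fact the order is 11) ≠ 22, so it is not a primitive root.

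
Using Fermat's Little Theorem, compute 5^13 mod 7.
By Fermat: 5^{6} ≡ 1 (mod 7). 13 = 2×6 + 1. So 5^{13} ≡ 5^{1} ≡ 5 (mod 7)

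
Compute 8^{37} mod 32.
0

Using successive squaring:
Binary expansion of 37: 100101
Powers of 8 mod 32 (each is the square of the previous):
  8^1 ≡ 8 (mod 32)
  8^2 ≡ 8² = 64 ≡ 0 (mod 32)
  8^4 ≡ 0² = 0 ≡ 0 (mod 32)
  8^8 ≡ 0² = 0 ≡ 0 (mod 32)
  8^16 ≡ 0² = 0 ≡ 0 (mod 32)
  8^32 ≡ 0² = 0 ≡ 0 (mod 32)
37 = 32 + 4 + 1, so 8^37 = 8^32 × 8^4 × 8^1 ≡ 0 × 0 × 8 (mod 32)
Multiplying step by step:
  0 × 0 = 0 ≡ 0 (mod 32)
  0 × 8 = 0 ≡ 0 (mod 32)
Result: 8^37 ≡ 0 (mod 32)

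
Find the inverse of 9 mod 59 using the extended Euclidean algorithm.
Extended GCD: 9(-13) + 59(2) = 1. So 9^(-1) ≡ 46 ≡ 46 (mod 59). Verify: 9 × 46 = 414 ≡ 1 (mod 59)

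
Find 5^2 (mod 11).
2 = 2 (binary 10). Repeated squaring mod 11: 5^1 ≡ 5; 5^2 ≡ 5² = 25 ≡ 3. So 5^2 ≡ 3 (mod 11).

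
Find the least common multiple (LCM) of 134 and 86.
5762

First find GCD(134, 86) using the Euclidean algorithm:
134 = 1 × 86 + 48
86 = 1 × 48 + 38
48 = 1 × 38 + 10
38 = 3 × 10 + 8
10 = 1 × 8 + 2
8 = 4 × 2 + 0
GCD(134, 86) = 2

LCM formula: LCM(a, b) = (a × b) / GCD(a, b)
LCM(134, 86) = (134 × 86) / 2
LCM(134, 86) = 11524 / 2
LCM(134, 86) = 5762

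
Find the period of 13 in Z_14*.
Powers of 13 mod 14: 13^1≡13, 13^2≡1. Order = 2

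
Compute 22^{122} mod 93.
19

Using successive squaring:
Binary expansion of 122: 1111010
Powers of 22 mod 93 (each is the square of the previous):
  22^1 ≡ 22 (mod 93)
  22^2 ≡ 22² = 484 ≡ 19 (mod 93)
  22^4 ≡ 19² = 361 ≡ 82 (mod 93)
  22^8 ≡ 82² = 6724 ≡ 28 (mod 93)
  22^16 ≡ 28² = 784 ≡ 40 (mod 93)
  22^32 ≡ 40² = 1600 ≡ 19 (mod 93)
  22^64 ≡ 19² = 361 ≡ 82 (mod 93)
122 = 64 + 32 + 16 + 8 + 2, so 22^122 = 22^64 × 22^32 × 22^16 × 22^8 × 22^2 ≡ 82 × 19 × 40 × 28 × 19 (mod 93)
Multiplying step by step:
  82 × 19 = 1558 ≡ 70 (mod 93)
  70 × 40 = 2800 ≡ 10 (mod 93)
  10 × 28 = 280 ≡ 1 (mod 93)
  1 × 19 = 19 ≡ 19 (mod 93)
Result: 22^122 ≡ 19 (mod 93)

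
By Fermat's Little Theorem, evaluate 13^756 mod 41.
By Fermat: 13^{40} ≡ 1 (mod 41). 756 ≡ 36 (mod 40). So 13^{756} ≡ 13^{36} ≡ 23 (mod 41)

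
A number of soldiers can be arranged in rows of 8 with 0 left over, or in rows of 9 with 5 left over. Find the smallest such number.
M = 8 × 9 = 72. M₁ = 9, y₁ ≡ 1 (mod 8). M₂ = 8, y₂ ≡ 8 (mod 9). x = 0×9×1 + 5×8×8 ≡ 32 (mod 72). The smallest positive such number is 32.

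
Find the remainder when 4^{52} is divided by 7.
By Fermat: 4^{6} ≡ 1 (mod 7). 52 = 8×6 + 4. So 4^{52} ≡ 4^{4} ≡ 4 (mod 7)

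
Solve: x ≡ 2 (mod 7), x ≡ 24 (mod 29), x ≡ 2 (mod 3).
M = 7 × 29 × 3 = 609. M₁ = 87, y₁ ≡ 5 (mod 7). M₂ = 21, y₂ ≡ 18 (mod 29). M₃ = 203, y₃ ≡ 2 (mod 3). x = 2×87×5 + 24×21×18 + 2×203×2 ≡ 401 (mod 609)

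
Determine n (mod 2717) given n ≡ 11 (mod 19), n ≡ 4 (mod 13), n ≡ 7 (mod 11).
524

Using the Chinese Remainder Theorem:
M = product of moduli = 2717
For equation 1: M_1 = 143, 143 ≡ 10 (mod 19), inverse of 143 mod 19 is 2 (check: 10 × 2 = 20 ≡ 1 (mod 19))
For equation 2: M_2 = 209, 209 ≡ 1 (mod 13), inverse of 209 mod 13 is 1 (check: 1 × 1 = 1 ≡ 1 (mod 13))
For equation 3: M_3 = 247, 247 ≡ 5 (mod 11), inverse of 247 mod 11 is 9 (check: 5 × 9 = 45 ≡ 1 (mod 11))
Combine: n ≡ Σ r_i×M_i×(M_i⁻¹ mod m_i) = 11×143×2 + 4×209×1 + 7×247×9 = 3146 + 836 + 15561 = 19543
19543 mod 2717 = 524
n ≡ 524 (mod 2717)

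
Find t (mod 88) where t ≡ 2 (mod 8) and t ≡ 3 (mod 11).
M = 8 × 11 = 88. M₁ = 11, y₁ ≡ 3 (mod 8). M₂ = 8, y₂ ≡ 7 (mod 11). t = 2×11×3 + 3×8×7 ≡ 58 (mod 88)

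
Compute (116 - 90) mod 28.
26

(116 - 90) = 26
26 mod 28 = 26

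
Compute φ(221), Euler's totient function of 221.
192

Prime factorization: 221 = 13 × 17
Using the formula φ(n) = n × Π(1 - 1/p) for each prime factor p:
φ(221) = 221 × (1 - 1/13) × (1 - 1/17)
φ(221) = 192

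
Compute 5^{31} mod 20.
5

Using successive squaring:
Binary expansion of 31: 11111
Powers of 5 mod 20 (each is the square of the previous):
  5^1 ≡ 5 (mod 20)
  5^2 ≡ 5² = 25 ≡ 5 (mod 20)
  5^4 ≡ 5² = 25 ≡ 5 (mod 20)
  5^8 ≡ 5² = 25 ≡ 5 (mod 20)
  5^16 ≡ 5² = 25 ≡ 5 (mod 20)
31 = 16 + 8 + 4 + 2 + 1, so 5^31 = 5^16 × 5^8 × 5^4 × 5^2 × 5^1 ≡ 5 × 5 × 5 × 5 × 5 (mod 20)
Multiplying step by step:
  5 × 5 = 25 ≡ 5 (mod 20)
  5 × 5 = 25 ≡ 5 (mod 20)
  5 × 5 = 25 ≡ 5 (mod 20)
  5 × 5 = 25 ≡ 5 (mod 20)
Result: 5^31 ≡ 5 (mod 20)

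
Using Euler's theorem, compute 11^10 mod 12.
By Euler: 11^{4} ≡ 1 (mod 12) since gcd(11, 12) = 1. 10 = 2×4 + 2. So 11^{10} ≡ 11^{2} ≡ 1 (mod 12)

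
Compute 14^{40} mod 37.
10

Using successive squaring:
Binary expansion of 40: 101000
Powers of 14 mod 37 (each is the square of the previous):
  14^1 ≡ 14 (mod 37)
  14^2 ≡ 14² = 196 ≡ 11 (mod 37)
  14^4 ≡ 11² = 121 ≡ 10 (mod 37)
  14^8 ≡ 10² = 100 ≡ 26 (mod 37)
  14^16 ≡ 26² = 676 ≡ 10 (mod 37)
  14^32 ≡ 10² = 100 ≡ 26 (mod 37)
40 = 32 + 8, so 14^40 = 14^32 × 14^8 ≡ 26 × 26 (mod 37)
Multiplying step by step:
  26 × 26 = 676 ≡ 10 (mod 37)
Result: 14^40 ≡ 10 (mod 37)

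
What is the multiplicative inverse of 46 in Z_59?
9

Using Extended Euclidean Algorithm:
gcd(46, 59) = 1
Bezout coefficients: 46 × 9 + 59 × -7 = 1
So 46 × 9 ≡ 1 (mod 59)
The inverse is 9 mod 59 = 9
Verification: 46 × 9 = 414 = 7 × 59 + 1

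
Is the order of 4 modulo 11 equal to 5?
Yes, ord_11(4) = 5.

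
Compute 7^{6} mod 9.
1

Using successive squaring:
Binary expansion of 6: 110
Powers of 7 mod 9 (each is the square of the previous):
  7^1 ≡ 7 (mod 9)
  7^2 ≡ 7² = 49 ≡ 4 (mod 9)
  7^4 ≡ 4² = 16 ≡ 7 (mod 9)
6 = 4 + 2, so 7^6 = 7^4 × 7^2 ≡ 7 × 4 (mod 9)
Multiplying step by step:
  7 × 4 = 28 ≡ 1 (mod 9)
Result: 7^6 ≡ 1 (mod 9)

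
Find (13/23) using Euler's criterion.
(13/23) = 13^{11} mod 23 = 1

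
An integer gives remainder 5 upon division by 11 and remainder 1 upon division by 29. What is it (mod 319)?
M = 11 × 29 = 319. M₁ = 29, y₁ ≡ 8 (mod 11). M₂ = 11, y₂ ≡ 8 (mod 29). n = 5×29×8 + 1×11×8 ≡ 291 (mod 319). The smallest positive such number is 291.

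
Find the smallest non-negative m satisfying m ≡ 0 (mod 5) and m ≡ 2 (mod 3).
M = 5 × 3 = 15. M₁ = 3, y₁ ≡ 2 (mod 5). M₂ = 5, y₂ ≡ 2 (mod 3). m = 0×3×2 + 2×5×2 ≡ 5 (mod 15)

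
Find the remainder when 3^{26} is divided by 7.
By Fermat: 3^{6} ≡ 1 (mod 7). 26 = 4×6 + 2. So 3^{26} ≡ 3^{2} ≡ 2 (mod 7)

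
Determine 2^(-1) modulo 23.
2^(-1) ≡ 12 (mod 23). Verification: 2 × 12 = 24 ≡ 1 (mod 23)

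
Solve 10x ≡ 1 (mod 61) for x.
55

Using Extended Euclidean Algorithm:
gcd(10, 61) = 1
Bezout coefficients: 10 × -6 + 61 × 1 = 1
So 10 × -6 ≡ 1 (mod 61)
The inverse is -6 mod 61 = 55
Verification: 10 × 55 = 550 = 9 × 61 + 1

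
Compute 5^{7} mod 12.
5

Using successive squaring:
Binary expansion of 7: 111
Powers of 5 mod 12 (each is the square of the previous):
  5^1 ≡ 5 (mod 12)
  5^2 ≡ 5² = 25 ≡ 1 (mod 12)
  5^4 ≡ 1² = 1 ≡ 1 (mod 12)
7 = 4 + 2 + 1, so 5^7 = 5^4 × 5^2 × 5^1 ≡ 1 × 1 × 5 (mod 12)
Multiplying step by step:
  1 × 1 = 1 ≡ 1 (mod 12)
  1 × 5 = 5 ≡ 5 (mod 12)
Result: 5^7 ≡ 5 (mod 12)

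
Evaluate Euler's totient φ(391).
352

Prime factorization: 391 = 17 × 23
Using the formula φ(n) = n × Π(1 - 1/p) for each prime factor p:
φ(391) = 391 × (1 - 1/17) × (1 - 1/23)
φ(391) = 352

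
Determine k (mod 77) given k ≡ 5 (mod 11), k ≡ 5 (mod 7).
5

Using the Chinese Remainder Theorem:
M = product of moduli = 77
For equation 1: M_1 = 7, 7 ≡ 7 (mod 11), inverse of 7 mod 11 is 8 (check: 7 × 8 = 56 ≡ 1 (mod 11))
For equation 2: M_2 = 11, 11 ≡ 4 (mod 7), inverse of 11 mod 7 is 2 (check: 4 × 2 = 8 ≡ 1 (mod 7))
Combine: k ≡ Σ r_i×M_i×(M_i⁻¹ mod m_i) = 5×7×8 + 5×11×2 = 280 + 110 = 390
390 mod 77 = 5
k ≡ 5 (mod 77)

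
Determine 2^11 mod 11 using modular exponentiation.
Using Fermat: 2^{10} ≡ 1 (mod 11). 11 ≡ 1 (mod 10). So 2^{11} ≡ 2^{1} ≡ 2 (mod 11)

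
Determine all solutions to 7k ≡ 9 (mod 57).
42

Since gcd(7, 57) = 1 divides 9, a solution exists.
Multiply both sides by the inverse of 7 mod 57:
  7^(-1) mod 57 = 49
  x ≡ 49 × 9 ≡ 441 ≡ 42 (mod 57)
Verification: 7 × 42 = 294 = 5 × 57 + 9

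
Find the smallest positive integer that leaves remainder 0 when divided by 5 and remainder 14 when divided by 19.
M = 5 × 19 = 95. M₁ = 19, y₁ ≡ 4 (mod 5). M₂ = 5, y₂ ≡ 4 (mod 19). k = 0×19×4 + 14×5×4 ≡ 90 (mod 95). The smallest positive such number is 90.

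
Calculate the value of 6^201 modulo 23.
Using Fermat: 6^{22} ≡ 1 (mod 23). 201 ≡ 3 (mod 22). So 6^{201} ≡ 6^{3} ≡ 9 (mod 23)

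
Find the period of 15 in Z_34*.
Powers of 15 mod 34: 15^1≡15, 15^2≡21, 15^3≡9, 15^4≡33, 15^5≡19, 15^6≡13, 15^7≡25, 15^8≡1. Order = 8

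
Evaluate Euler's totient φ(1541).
1452

Prime factorization: 1541 = 23 × 67
Using the formula φ(n) = n × Π(1 - 1/p) for each prime factor p:
φ(1541) = 1541 × (1 - 1/23) × (1 - 1/67)
φ(1541) = 1452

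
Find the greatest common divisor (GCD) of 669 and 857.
1

Using the Euclidean algorithm:
669 = 0 × 857 + 669
857 = 1 × 669 + 188
669 = 3 × 188 + 105
188 = 1 × 105 + 83
105 = 1 × 83 + 22
83 = 3 × 22 + 17
22 = 1 × 17 + 5
17 = 3 × 5 + 2
5 = 2 × 2 + 1
2 = 2 × 1 + 0

GCD(669, 857) = 1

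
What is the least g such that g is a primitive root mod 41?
p - 1 = 40 has prime divisors 2, 5. h is a primitive root mod 41 iff h^(40/q) ≢ 1 (mod 41) for each such q.
h = 2: 2^20 ≡ 1, 2^8 ≡ 10 (mod 41); 2^20 ≡ 1, so not a primitive root.
h = 3: 3^20 ≡ 40, 3^8 ≡ 1 (mod 41); 3^8 ≡ 1, so not a primitive root.
h = 4: 4^20 ≡ 1, 4^8 ≡ 18 (mod 41); 4^20 ≡ 1, so not a primitive root.
h = 5: 5^20 ≡ 1, 5^8 ≡ 18 (mod 41); 5^20 ≡ 1, so not a primitive root.
h = 6: 6^20 ≡ 40, 6^8 ≡ 10 (mod 41); none is 1, so 6 has order 40 and is a primitive root.
The smallest primitive root mod 41 is g = 6.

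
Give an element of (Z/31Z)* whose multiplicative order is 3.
5 has order 3 mod 31 since 5^{3} ≡ 1 (mod 31) and no smaller power works.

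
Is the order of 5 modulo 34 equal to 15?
No, the actual order is 16, not 15.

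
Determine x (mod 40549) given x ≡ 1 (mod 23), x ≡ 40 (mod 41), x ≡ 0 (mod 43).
2623

Using the Chinese Remainder Theorem:
M = product of moduli = 40549
For equation 1: M_1 = 1763, 1763 ≡ 15 (mod 23), inverse of 1763 mod 23 is 20 (check: 15 × 20 = 300 ≡ 1 (mod 23))
For equation 2: M_2 = 989, 989 ≡ 5 (mod 41), inverse of 989 mod 41 is 33 (check: 5 × 33 = 165 ≡ 1 (mod 41))
For equation 3: M_3 = 943, 943 ≡ 40 (mod 43), inverse of 943 mod 43 is 14 (check: 40 × 14 = 560 ≡ 1 (mod 43))
Combine: x ≡ Σ r_i×M_i×(M_i⁻¹ mod m_i) = 1×1763×20 + 40×989×33 + 0×943×14 = 35260 + 1305480 + 0 = 1340740
1340740 mod 40549 = 2623
x ≡ 2623 (mod 40549)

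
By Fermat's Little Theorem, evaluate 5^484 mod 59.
By Fermat: 5^{58} ≡ 1 (mod 59). 484 = 8×58 + 20. So 5^{484} ≡ 5^{20} ≡ 16 (mod 59)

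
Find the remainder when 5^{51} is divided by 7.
By Fermat: 5^{6} ≡ 1 (mod 7). 51 = 8×6 + 3. So 5^{51} ≡ 5^{3} ≡ 6 (mod 7)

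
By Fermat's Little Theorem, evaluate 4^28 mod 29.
By Fermat's Little Theorem, 4^{28} ≡ 1 (mod 29) since 29 is prime and gcd(4, 29) = 1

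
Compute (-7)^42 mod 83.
Using repeated squaring. (-7) ≡ 76 (mod 83). 42 = 32 + 8 + 2 (binary 101010). Repeated squaring mod 83: 76^1 ≡ 76; 76^2 ≡ 76² = 5776 ≡ 49; 76^4 ≡ 49² = 2401 ≡ 77; 76^8 ≡ 77² = 5929 ≡ 36; 76^16 ≡ 36² = 1296 ≡ 51; 76^32 ≡ 51² = 2601 ≡ 28. Multiply: (-7)^42 ≡ 76^32 × 76^8 × 76^2 ≡ 28 × 36 × 49 (mod 83): 28 × 36 = 1008 ≡ 12; 12 × 49 = 588 ≡ 7. So (-7)^42 ≡ 7 (mod 83).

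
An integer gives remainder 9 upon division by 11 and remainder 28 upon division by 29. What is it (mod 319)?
M = 11 × 29 = 319. M₁ = 29, y₁ ≡ 8 (mod 11). M₂ = 11, y₂ ≡ 8 (mod 29). r = 9×29×8 + 28×11×8 ≡ 86 (mod 319). The smallest positive such number is 86.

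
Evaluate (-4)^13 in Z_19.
Using repeated squaring. (-4) ≡ 15 (mod 19). 13 = 8 + 4 + 1 (binary 1101). Repeated squaring mod 19: 15^1 ≡ 15; 15^2 ≡ 15² = 225 ≡ 16; 15^4 ≡ 16² = 256 ≡ 9; 15^8 ≡ 9² = 81 ≡ 5. Multiply: (-4)^13 ≡ 15^8 × 15^4 × 15^1 ≡ 5 × 9 × 15 (mod 19): 5 × 9 = 45 ≡ 7; 7 × 15 = 105 ≡ 10. So (-4)^13 ≡ 10 (mod 19).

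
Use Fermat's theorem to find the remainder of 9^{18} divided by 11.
3

By Fermat's Little Theorem, a^(p-1) ≡ 1 (mod p) for prime p and gcd(a, p) = 1
Here p = 11, so 9^10 ≡ 1 (mod 11)
We can reduce the exponent: 18 mod 10 = 8
So 9^18 ≡ 9^8 (mod 11)
Computing: 9^8 mod 11 = 3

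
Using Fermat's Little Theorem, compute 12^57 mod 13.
By Fermat: 12^{12} ≡ 1 (mod 13). 57 = 4×12 + 9. So 12^{57} ≡ 12^{9} ≡ 12 (mod 13)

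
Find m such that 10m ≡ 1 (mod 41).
10^(-1) ≡ 37 (mod 41). Verification: 10 × 37 = 370 ≡ 1 (mod 41)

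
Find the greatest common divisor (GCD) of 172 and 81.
1

Using the Euclidean algorithm:
172 = 2 × 81 + 10
81 = 8 × 10 + 1
10 = 10 × 1 + 0

GCD(172, 81) = 1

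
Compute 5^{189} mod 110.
75

Using successive squaring:
Binary expansion of 189: 10111101
Powers of 5 mod 110 (each is the square of the previous):
  5^1 ≡ 5 (mod 110)
  5^2 ≡ 5² = 25 ≡ 25 (mod 110)
  5^4 ≡ 25² = 625 ≡ 75 (mod 110)
  5^8 ≡ 75² = 5625 ≡ 15 (mod 110)
  5^16 ≡ 15² = 225 ≡ 5 (mod 110)
  5^32 ≡ 5² = 25 ≡ 25 (mod 110)
  5^64 ≡ 25² = 625 ≡ 75 (mod 110)
  5^128 ≡ 75² = 5625 ≡ 15 (mod 110)
189 = 128 + 32 + 16 + 8 + 4 + 1, so 5^189 = 5^128 × 5^32 × 5^16 × 5^8 × 5^4 × 5^1 ≡ 15 × 25 × 5 × 15 × 75 × 5 (mod 110)
Multiplying step by step:
  15 × 25 = 375 ≡ 45 (mod 110)
  45 × 5 = 225 ≡ 5 (mod 110)
  5 × 15 = 75 ≡ 75 (mod 110)
  75 × 75 = 5625 ≡ 15 (mod 110)
  15 × 5 = 75 ≡ 75 (mod 110)
Result: 5^189 ≡ 75 (mod 110)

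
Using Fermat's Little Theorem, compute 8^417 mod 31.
By Fermat: 8^{30} ≡ 1 (mod 31). 417 ≡ 27 (mod 30). So 8^{417} ≡ 8^{27} ≡ 2 (mod 31)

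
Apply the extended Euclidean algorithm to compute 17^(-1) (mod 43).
Extended GCD: 17(-5) + 43(2) = 1. So 17^(-1) ≡ 38 ≡ 38 (mod 43). Verify: 17 × 38 = 646 ≡ 1 (mod 43)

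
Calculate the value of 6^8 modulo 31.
8 = 8 (binary 1000). Repeated squaring mod 31: 6^1 ≡ 6; 6^2 ≡ 6² = 36 ≡ 5; 6^4 ≡ 5² = 25 ≡ 25; 6^8 ≡ 25² = 625 ≡ 5. So 6^8 ≡ 5 (mod 31).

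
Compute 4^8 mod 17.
8 = 8 (binary 1000). Repeated squaring mod 17: 4^1 ≡ 4; 4^2 ≡ 4² = 16 ≡ 16; 4^4 ≡ 16² = 256 ≡ 1; 4^8 ≡ 1² = 1 ≡ 1. So 4^8 ≡ 1 (mod 17).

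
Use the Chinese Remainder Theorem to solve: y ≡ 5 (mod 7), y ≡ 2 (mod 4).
M = 7 × 4 = 28. M₁ = 4, y₁ ≡ 2 (mod 7). M₂ = 7, y₂ ≡ 3 (mod 4). y = 5×4×2 + 2×7×3 ≡ 26 (mod 28)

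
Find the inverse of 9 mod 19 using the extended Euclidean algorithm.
Extended GCD: 9(-2) + 19(1) = 1. So 9^(-1) ≡ 17 ≡ 17 (mod 19). Verify: 9 × 17 = 153 ≡ 1 (mod 19)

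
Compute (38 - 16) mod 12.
10

(38 - 16) = 22
22 mod 12 = 10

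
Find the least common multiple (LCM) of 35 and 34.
1190

First find GCD(35, 34) using the Euclidean algorithm:
35 = 1 × 34 + 1
34 = 34 × 1 + 0
GCD(35, 34) = 1

LCM formula: LCM(a, b) = (a × b) / GCD(a, b)
LCM(35, 34) = (35 × 34) / 1
LCM(35, 34) = 1190 / 1
LCM(35, 34) = 1190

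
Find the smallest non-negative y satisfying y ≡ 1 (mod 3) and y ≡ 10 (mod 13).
M = 3 × 13 = 39. M₁ = 13, y₁ ≡ 1 (mod 3). M₂ = 3, y₂ ≡ 9 (mod 13). y = 1×13×1 + 10×3×9 ≡ 10 (mod 39)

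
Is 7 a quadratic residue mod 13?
By Euler's criterion: 7^{6} ≡ 12 (mod 13). Since this equals -1 (≡ 12), 7 is not a QR.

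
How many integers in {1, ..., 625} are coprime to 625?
500

Prime factorization: 625 = 5^4
Using the formula φ(n) = n × Π(1 - 1/p) for each prime factor p:
φ(625) = 625 × (1 - 1/5)
φ(625) = 500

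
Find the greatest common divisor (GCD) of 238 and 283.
1

Using the Euclidean algorithm:
238 = 0 × 283 + 238
283 = 1 × 238 + 45
238 = 5 × 45 + 13
45 = 3 × 13 + 6
13 = 2 × 6 + 1
6 = 6 × 1 + 0

GCD(238, 283) = 1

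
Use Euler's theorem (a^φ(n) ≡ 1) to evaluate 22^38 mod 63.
By Euler: 22^{36} ≡ 1 (mod 63) since gcd(22, 63) = 1. 38 = 1×36 + 2. So 22^{38} ≡ 22^{2} ≡ 43 (mod 63)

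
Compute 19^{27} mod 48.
43

Using successive squaring:
Binary expansion of 27: 11011
Powers of 19 mod 48 (each is the square of the previous):
  19^1 ≡ 19 (mod 48)
  19^2 ≡ 19² = 361 ≡ 25 (mod 48)
  19^4 ≡ 25² = 625 ≡ 1 (mod 48)
  19^8 ≡ 1² = 1 ≡ 1 (mod 48)
  19^16 ≡ 1² = 1 ≡ 1 (mod 48)
27 = 16 + 8 + 2 + 1, so 19^27 = 19^16 × 19^8 × 19^2 × 19^1 ≡ 1 × 1 × 25 × 19 (mod 48)
Multiplying step by step:
  1 × 1 = 1 ≡ 1 (mod 48)
  1 × 25 = 25 ≡ 25 (mod 48)
  25 × 19 = 475 ≡ 43 (mod 48)
Result: 19^27 ≡ 43 (mod 48)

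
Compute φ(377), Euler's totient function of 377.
336

Prime factorization: 377 = 13 × 29
Using the formula φ(n) = n × Π(1 - 1/p) for each prime factor p:
φ(377) = 377 × (1 - 1/13) × (1 - 1/29)
φ(377) = 336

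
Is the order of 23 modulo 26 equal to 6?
Yes, ord_26(23) = 6.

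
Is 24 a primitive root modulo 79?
No

To verify, check if 24^(78/q) ≢ 1 (mod 79) for each prime divisor q of 78
Divisors of 78 = 78: [1, 2, 3, 6, 13, 26, 39, 78]
  24^(78/2) = 24^39 ≡ 78 (mod 79)
  24^(78/3) = 24^26 ≡ 23 (mod 79)
  24^(78/13) = 24^6 ≡ 1 (mod 79)
Conclusion: 24 is not a primitive root modulo 79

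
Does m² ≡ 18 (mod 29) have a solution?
By Euler's criterion: 18^{14} ≡ 28 (mod 29). Since this equals -1 (≡ 28), 18 is not a QR.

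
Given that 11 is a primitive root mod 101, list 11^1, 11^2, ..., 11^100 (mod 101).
g^1, g^2, ..., g^{100} mod 101: {11, 20, 18, 97, 57, 21, 29, 16, 75, 17, 86, 37, 3, 33, 60, 54, 89, 70, 63, 87, 48, 23, 51, 56, 10, 9, 99, 79, 61, 65, 8, 88, 59, 43, 69, 52, 67, 30, 27, 95, 35, 82, 94, 24, 62, 76, 28, 5, 55, 100, 90, 81, 83, 4, 44, 80, 72, 85, 26, 84, 15, 64, 98, 68, 41, 47, 12, 31, 38, 14, 53, 78, 50, 45, 91, 92, 2, 22, 40, 36, 93, 13, 42, 58, 32, 49, 34, 71, 74, 6, 66, 19, 7, 77, 39, 25, 73, 96, 46, 1}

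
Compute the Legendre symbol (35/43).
(35/43) = 35^{21} mod 43 = 1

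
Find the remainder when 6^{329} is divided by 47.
By Fermat: 6^{46} ≡ 1 (mod 47). 329 = 7×46 + 7. So 6^{329} ≡ 6^{7} ≡ 4 (mod 47)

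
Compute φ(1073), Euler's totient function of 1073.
1008

Prime factorization: 1073 = 29 × 37
Using the formula φ(n) = n × Π(1 - 1/p) for each prime factor p:
φ(1073) = 1073 × (1 - 1/29) × (1 - 1/37)
φ(1073) = 1008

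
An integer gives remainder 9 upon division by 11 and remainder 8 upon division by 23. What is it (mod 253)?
M = 11 × 23 = 253. M₁ = 23, y₁ ≡ 1 (mod 11). M₂ = 11, y₂ ≡ 21 (mod 23). r = 9×23×1 + 8×11×21 ≡ 31 (mod 253). The smallest positive such number is 31.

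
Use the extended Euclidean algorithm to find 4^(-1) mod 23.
Extended GCD: 4(6) + 23(-1) = 1. So 4^(-1) ≡ 6 ≡ 6 (mod 23). Verify: 4 × 6 = 24 ≡ 1 (mod 23)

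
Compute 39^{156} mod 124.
101

Using successive squaring:
Binary expansion of 156: 10011100
Powers of 39 mod 124 (each is the square of the previous):
  39^1 ≡ 39 (mod 124)
  39^2 ≡ 39² = 1521 ≡ 33 (mod 124)
  39^4 ≡ 33² = 1089 ≡ 97 (mod 124)
  39^8 ≡ 97² = 9409 ≡ 109 (mod 124)
  39^16 ≡ 109² = 11881 ≡ 101 (mod 124)
  39^32 ≡ 101² = 10201 ≡ 33 (mod 124)
  39^64 ≡ 33² = 1089 ≡ 97 (mod 124)
  39^128 ≡ 97² = 9409 ≡ 109 (mod 124)
156 = 128 + 16 + 8 + 4, so 39^156 = 39^128 × 39^16 × 39^8 × 39^4 ≡ 109 × 101 × 109 × 97 (mod 124)
Multiplying step by step:
  109 × 101 = 11009 ≡ 97 (mod 124)
  97 × 109 = 10573 ≡ 33 (mod 124)
  33 × 97 = 3201 ≡ 101 (mod 124)
Result: 39^156 ≡ 101 (mod 124)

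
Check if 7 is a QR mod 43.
By Euler's criterion: 7^{21} ≡ 42 (mod 43). Since this equals -1 (≡ 42), 7 is not a QR.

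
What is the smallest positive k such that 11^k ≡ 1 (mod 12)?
Powers of 11 mod 12: 11^1≡11, 11^2≡1. Order = 2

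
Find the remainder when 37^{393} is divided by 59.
By Fermat: 37^{58} ≡ 1 (mod 59). 393 = 6×58 + 45. So 37^{393} ≡ 37^{45} ≡ 38 (mod 59)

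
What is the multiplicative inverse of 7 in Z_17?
5

Using Extended Euclidean Algorithm:
gcd(7, 17) = 1
Bezout coefficients: 7 × 5 + 17 × -2 = 1
So 7 × 5 ≡ 1 (mod 17)
The inverse is 5 mod 17 = 5
Verification: 7 × 5 = 35 = 2 × 17 + 1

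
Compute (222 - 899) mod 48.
43

(222 - 899) = -677
-677 mod 48 = 43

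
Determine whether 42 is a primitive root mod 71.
p - 1 = 70 has prime divisors 2, 5, 7. Check 42^(70/q) mod 71 for each: 42^(70/2) = 42^35 ≡ 70, 42^(70/5) = 42^14 ≡ 57, 42^(70/7) = 42^10 ≡ 48 (mod 71). None of these is 1, so 42 has order 70 = φ(71), so it is a primitive root mod 71.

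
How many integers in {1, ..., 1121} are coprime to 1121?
1044

Prime factorization: 1121 = 19 × 59
Using the formula φ(n) = n × Π(1 - 1/p) for each prime factor p:
φ(1121) = 1121 × (1 - 1/19) × (1 - 1/59)
φ(1121) = 1044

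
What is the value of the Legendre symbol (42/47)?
(42/47) = 42^{23} mod 47 = 1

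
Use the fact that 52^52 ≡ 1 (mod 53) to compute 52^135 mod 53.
By Fermat: 52^{52} ≡ 1 (mod 53). 135 = 2×52 + 31. So 52^{135} ≡ 52^{31} ≡ 52 (mod 53)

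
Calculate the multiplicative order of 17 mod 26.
Powers of 17 mod 26: 17^1≡17, 17^2≡3, 17^3≡25, 17^4≡9, 17^5≡23, 17^6≡1. Order = 6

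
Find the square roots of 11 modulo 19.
The square roots of 11 mod 19 are 7 and 12. Verify: 7² = 49 ≡ 11 (mod 19)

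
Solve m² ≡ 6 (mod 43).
The square roots of 6 mod 43 are 36 and 7. Verify: 36² = 1296 ≡ 6 (mod 43)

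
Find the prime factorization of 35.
5 × 7

Divide by primes starting from smallest:
35 ÷ 5 = 7
7 ÷ 7 = 1

35 = 5 × 7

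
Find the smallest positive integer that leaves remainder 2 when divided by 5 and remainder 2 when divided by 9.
M = 5 × 9 = 45. M₁ = 9, y₁ ≡ 4 (mod 5). M₂ = 5, y₂ ≡ 2 (mod 9). m = 2×9×4 + 2×5×2 ≡ 2 (mod 45). The smallest positive such number is 2.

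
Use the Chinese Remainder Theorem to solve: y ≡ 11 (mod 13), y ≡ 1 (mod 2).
11

Using the Chinese Remainder Theorem:
M = product of moduli = 26
For equation 1: M_1 = 2, 2 ≡ 2 (mod 13), inverse of 2 mod 13 is 7 (check: 2 × 7 = 14 ≡ 1 (mod 13))
For equation 2: M_2 = 13, 13 ≡ 1 (mod 2), inverse of 13 mod 2 is 1 (check: 1 × 1 = 1 ≡ 1 (mod 2))
Combine: y ≡ Σ r_i×M_i×(M_i⁻¹ mod m_i) = 11×2×7 + 1×13×1 = 154 + 13 = 167
167 mod 26 = 11
y ≡ 11 (mod 26)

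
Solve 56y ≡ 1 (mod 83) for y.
43

Using Extended Euclidean Algorithm:
gcd(56, 83) = 1
Bezout coefficients: 56 × -40 + 83 × 27 = 1
So 56 × -40 ≡ 1 (mod 83)
The inverse is -40 mod 83 = 43
Verification: 56 × 43 = 2408 = 29 × 83 + 1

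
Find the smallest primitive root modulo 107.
p - 1 = 106 has prime divisors 2, 53. h is a primitive root mod 107 iff h^(106/q) ≢ 1 (mod 107) for each such q.
h = 2: 2^53 ≡ 106, 2^2 ≡ 4 (mod 107); none is 1, so 2 has order 106 and is a primitive root.
The smallest primitive root mod 107 is g = 2.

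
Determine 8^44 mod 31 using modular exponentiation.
Using Fermat: 8^{30} ≡ 1 (mod 31). 44 ≡ 14 (mod 30). So 8^{44} ≡ 8^{14} ≡ 4 (mod 31)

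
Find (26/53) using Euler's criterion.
(26/53) = 26^{26} mod 53 = -1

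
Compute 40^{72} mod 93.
64

Using successive squaring:
Binary expansion of 72: 1001000
Powers of 40 mod 93 (each is the square of the previous):
  40^1 ≡ 40 (mod 93)
  40^2 ≡ 40² = 1600 ≡ 19 (mod 93)
  40^4 ≡ 19² = 361 ≡ 82 (mod 93)
  40^8 ≡ 82² = 6724 ≡ 28 (mod 93)
  40^16 ≡ 28² = 784 ≡ 40 (mod 93)
  40^32 ≡ 40² = 1600 ≡ 19 (mod 93)
  40^64 ≡ 19² = 361 ≡ 82 (mod 93)
72 = 64 + 8, so 40^72 = 40^64 × 40^8 ≡ 82 × 28 (mod 93)
Multiplying step by step:
  82 × 28 = 2296 ≡ 64 (mod 93)
Result: 40^72 ≡ 64 (mod 93)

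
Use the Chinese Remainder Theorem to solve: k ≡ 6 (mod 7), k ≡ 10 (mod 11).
76

Using the Chinese Remainder Theorem:
M = product of moduli = 77
For equation 1: M_1 = 11, 11 ≡ 4 (mod 7), inverse of 11 mod 7 is 2 (check: 4 × 2 = 8 ≡ 1 (mod 7))
For equation 2: M_2 = 7, 7 ≡ 7 (mod 11), inverse of 7 mod 11 is 8 (check: 7 × 8 = 56 ≡ 1 (mod 11))
Combine: k ≡ Σ r_i×M_i×(M_i⁻¹ mod m_i) = 6×11×2 + 10×7×8 = 132 + 560 = 692
692 mod 77 = 76
k ≡ 76 (mod 77)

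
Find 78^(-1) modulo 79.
78

Using Extended Euclidean Algorithm:
gcd(78, 79) = 1
Bezout coefficients: 78 × -1 + 79 × 1 = 1
So 78 × -1 ≡ 1 (mod 79)
The inverse is -1 mod 79 = 78
Verification: 78 × 78 = 6084 = 77 × 79 + 1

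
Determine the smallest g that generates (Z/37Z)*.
2

A primitive root g modulo p has order p-1 = 36
Prime divisors of 36: [2, 3]
g is a primitive root iff g^(36/q) ≢ 1 (mod 37) for each prime divisor q
Testing small values:
  g = 2: 2^18 ≡ 36, 2^12 ≡ 26 (mod 37) → none is 1, primitive root!
The smallest primitive root is 2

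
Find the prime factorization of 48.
2^4 × 3

Divide by primes starting from smallest:
48 ÷ 2 = 24
24 ÷ 2 = 12
12 ÷ 2 = 6
6 ÷ 2 = 3
3 ÷ 3 = 1

48 = 2^4 × 3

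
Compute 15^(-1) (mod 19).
15^(-1) ≡ 14 (mod 19). Verification: 15 × 14 = 210 ≡ 1 (mod 19)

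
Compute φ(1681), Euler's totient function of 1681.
1640

Prime factorization: 1681 = 41^2
Using the formula φ(n) = n × Π(1 - 1/p) for each prime factor p:
φ(1681) = 1681 × (1 - 1/41)
φ(1681) = 1640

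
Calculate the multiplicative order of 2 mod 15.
Powers of 2 mod 15: 2^1≡2, 2^2≡4, 2^3≡8, 2^4≡1. Order = 4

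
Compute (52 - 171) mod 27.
16

(52 - 171) = -119
-119 mod 27 = 16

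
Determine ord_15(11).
Powers of 11 mod 15: 11^1≡11, 11^2≡1. Order = 2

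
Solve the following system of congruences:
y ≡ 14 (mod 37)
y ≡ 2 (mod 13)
236

Using the Chinese Remainder Theorem:
M = product of moduli = 481
For equation 1: M_1 = 13, 13 ≡ 13 (mod 37), inverse of 13 mod 37 is 20 (check: 13 × 20 = 260 ≡ 1 (mod 37))
For equation 2: M_2 = 37, 37 ≡ 11 (mod 13), inverse of 37 mod 13 is 6 (check: 11 × 6 = 66 ≡ 1 (mod 13))
Combine: y ≡ Σ r_i×M_i×(M_i⁻¹ mod m_i) = 14×13×20 + 2×37×6 = 3640 + 444 = 4084
4084 mod 481 = 236
y ≡ 236 (mod 481)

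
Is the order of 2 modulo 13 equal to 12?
Yes, ord_13(2) = 12.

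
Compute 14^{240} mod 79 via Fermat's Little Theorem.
46

By Fermat's Little Theorem, a^(p-1) ≡ 1 (mod p) for prime p and gcd(a, p) = 1
Here p = 79, so 14^78 ≡ 1 (mod 79)
We can reduce the exponent: 240 mod 78 = 6
So 14^240 ≡ 14^6 (mod 79)
Computing: 14^6 mod 79 = 46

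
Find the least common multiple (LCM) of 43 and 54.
2322

First find GCD(43, 54) using the Euclidean algorithm:
43 = 0 × 54 + 43
54 = 1 × 43 + 11
43 = 3 × 11 + 10
11 = 1 × 10 + 1
10 = 10 × 1 + 0
GCD(43, 54) = 1

LCM formula: LCM(a, b) = (a × b) / GCD(a, b)
LCM(43, 54) = (43 × 54) / 1
LCM(43, 54) = 2322 / 1
LCM(43, 54) = 2322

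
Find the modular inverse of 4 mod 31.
4^(-1) ≡ 8 (mod 31). Verification: 4 × 8 = 32 ≡ 1 (mod 31)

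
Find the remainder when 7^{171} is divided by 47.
By Fermat: 7^{46} ≡ 1 (mod 47). 171 = 3×46 + 33. So 7^{171} ≡ 7^{33} ≡ 32 (mod 47)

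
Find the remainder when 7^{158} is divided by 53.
By Fermat: 7^{52} ≡ 1 (mod 53). 158 = 3×52 + 2. So 7^{158} ≡ 7^{2} ≡ 49 (mod 53)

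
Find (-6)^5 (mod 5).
(-6) ≡ 4 (mod 5). 5 = 4 + 1 (binary 101). Repeated squaring mod 5: 4^1 ≡ 4; 4^2 ≡ 4² = 16 ≡ 1; 4^4 ≡ 1² = 1 ≡ 1. Multiply: (-6)^5 ≡ 4^4 × 4^1 ≡ 1 × 4 (mod 5): 1 × 4 = 4 ≡ 4. So (-6)^5 ≡ 4 (mod 5).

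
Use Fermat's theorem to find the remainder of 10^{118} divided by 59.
41

By Fermat's Little Theorem, a^(p-1) ≡ 1 (mod p) for prime p and gcd(a, p) = 1
Here p = 59, so 10^58 ≡ 1 (mod 59)
We can reduce the exponent: 118 mod 58 = 2
So 10^118 ≡ 10^2 (mod 59)
Computing: 10^2 mod 59 = 41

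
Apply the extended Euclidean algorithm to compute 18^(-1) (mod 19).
Extended GCD: 18(-1) + 19(1) = 1. So 18^(-1) ≡ 18 ≡ 18 (mod 19). Verify: 18 × 18 = 324 ≡ 1 (mod 19)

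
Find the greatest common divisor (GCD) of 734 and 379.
1

Using the Euclidean algorithm:
734 = 1 × 379 + 355
379 = 1 × 355 + 24
355 = 14 × 24 + 19
24 = 1 × 19 + 5
19 = 3 × 5 + 4
5 = 1 × 4 + 1
4 = 4 × 1 + 0

GCD(734, 379) = 1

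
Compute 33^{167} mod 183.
99

Using successive squaring:
Binary expansion of 167: 10100111
Powers of 33 mod 183 (each is the square of the previous):
  33^1 ≡ 33 (mod 183)
  33^2 ≡ 33² = 1089 ≡ 174 (mod 183)
  33^4 ≡ 174² = 30276 ≡ 81 (mod 183)
  33^8 ≡ 81² = 6561 ≡ 156 (mod 183)
  33^16 ≡ 156² = 24336 ≡ 180 (mod 183)
  33^32 ≡ 180² = 32400 ≡ 9 (mod 183)
  33^64 ≡ 9² = 81 ≡ 81 (mod 183)
  33^128 ≡ 81² = 6561 ≡ 156 (mod 183)
167 = 128 + 32 + 4 + 2 + 1, so 33^167 = 33^128 × 33^32 × 33^4 × 33^2 × 33^1 ≡ 156 × 9 × 81 × 174 × 33 (mod 183)
Multiplying step by step:
  156 × 9 = 1404 ≡ 123 (mod 183)
  123 × 81 = 9963 ≡ 81 (mod 183)
  81 × 174 = 14094 ≡ 3 (mod 183)
  3 × 33 = 99 ≡ 99 (mod 183)
Result: 33^167 ≡ 99 (mod 183)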